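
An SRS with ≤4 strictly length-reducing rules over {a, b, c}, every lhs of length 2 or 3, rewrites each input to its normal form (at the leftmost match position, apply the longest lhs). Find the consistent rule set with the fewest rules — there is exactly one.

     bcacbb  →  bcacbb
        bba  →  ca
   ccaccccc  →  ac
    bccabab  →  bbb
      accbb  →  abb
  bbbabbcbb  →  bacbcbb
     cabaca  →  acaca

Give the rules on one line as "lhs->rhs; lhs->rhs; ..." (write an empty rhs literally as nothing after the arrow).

  | bcacbb
  | bba => ca
  | ccaccccc => accccc => accc => ac
  | bccabab => babab => bbb

aba->b; bba->ca; cab->ac; cc->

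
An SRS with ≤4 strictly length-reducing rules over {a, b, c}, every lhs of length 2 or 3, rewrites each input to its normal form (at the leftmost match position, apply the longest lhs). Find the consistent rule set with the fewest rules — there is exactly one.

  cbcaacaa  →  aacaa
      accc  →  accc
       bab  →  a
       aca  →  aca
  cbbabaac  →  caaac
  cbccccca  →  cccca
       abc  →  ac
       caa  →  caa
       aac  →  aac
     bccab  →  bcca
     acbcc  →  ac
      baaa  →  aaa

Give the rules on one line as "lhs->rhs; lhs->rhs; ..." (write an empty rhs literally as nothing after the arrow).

  | cbcaacaa => aacaa
  | accc
  | bab => ab => a
  | aca

ab->a; ba->a; cbc->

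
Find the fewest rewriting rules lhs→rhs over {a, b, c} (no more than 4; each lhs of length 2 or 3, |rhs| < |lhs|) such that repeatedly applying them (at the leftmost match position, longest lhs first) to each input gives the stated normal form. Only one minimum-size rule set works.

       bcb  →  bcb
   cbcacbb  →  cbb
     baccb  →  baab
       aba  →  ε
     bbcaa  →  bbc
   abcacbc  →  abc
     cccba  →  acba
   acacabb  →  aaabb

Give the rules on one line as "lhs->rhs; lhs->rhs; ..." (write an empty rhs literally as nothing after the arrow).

  | bcb
  | cbcacbb => cbccbb => cbb
  | baccb => baab
  | aba => ε

aba->; bcc->; ca->c; cc->a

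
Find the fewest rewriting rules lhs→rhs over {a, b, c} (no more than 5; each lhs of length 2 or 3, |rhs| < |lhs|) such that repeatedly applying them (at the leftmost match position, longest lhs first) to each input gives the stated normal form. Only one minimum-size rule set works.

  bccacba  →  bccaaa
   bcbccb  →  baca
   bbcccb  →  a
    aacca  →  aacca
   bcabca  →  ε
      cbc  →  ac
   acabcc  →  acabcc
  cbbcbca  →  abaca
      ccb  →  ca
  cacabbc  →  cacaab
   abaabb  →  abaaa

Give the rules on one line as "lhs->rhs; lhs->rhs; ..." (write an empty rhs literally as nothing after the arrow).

  | bccacba => bccaaa
  | bcbccb => baccb => baca
  | bbcccb => abccb => abca => a
  | aacca

bb->a; bbc->ab; bca->; cb->a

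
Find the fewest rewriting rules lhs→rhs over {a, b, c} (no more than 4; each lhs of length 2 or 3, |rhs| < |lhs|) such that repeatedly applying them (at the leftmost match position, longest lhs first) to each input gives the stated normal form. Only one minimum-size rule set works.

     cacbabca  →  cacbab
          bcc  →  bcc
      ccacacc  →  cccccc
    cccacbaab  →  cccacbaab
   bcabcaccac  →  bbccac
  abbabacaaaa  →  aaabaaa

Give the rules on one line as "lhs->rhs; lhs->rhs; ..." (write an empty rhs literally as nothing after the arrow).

aca->cc; bba->ab; bca->b

  | cacbabca => cacbab
  | bcc
  | ccacacc => cccccc
  | cccacbaab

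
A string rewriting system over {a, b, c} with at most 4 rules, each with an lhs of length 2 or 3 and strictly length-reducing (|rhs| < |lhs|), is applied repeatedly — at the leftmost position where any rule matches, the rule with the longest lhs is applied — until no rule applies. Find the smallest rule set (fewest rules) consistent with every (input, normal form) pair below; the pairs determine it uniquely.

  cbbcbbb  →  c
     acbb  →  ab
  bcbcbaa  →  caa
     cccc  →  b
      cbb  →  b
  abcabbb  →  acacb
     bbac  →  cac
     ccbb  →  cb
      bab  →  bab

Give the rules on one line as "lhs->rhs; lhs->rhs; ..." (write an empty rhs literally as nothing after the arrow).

  | cbbcbbb => cccbbb => bcbbb => cbbb => ccb => bb => c
  | acbb => acc => ab
  | bcbcbaa => cbcbaa => ccbaa => bbaa => caa
  | cccc => bcc => cc => b

bb->c; bc->c; cc->b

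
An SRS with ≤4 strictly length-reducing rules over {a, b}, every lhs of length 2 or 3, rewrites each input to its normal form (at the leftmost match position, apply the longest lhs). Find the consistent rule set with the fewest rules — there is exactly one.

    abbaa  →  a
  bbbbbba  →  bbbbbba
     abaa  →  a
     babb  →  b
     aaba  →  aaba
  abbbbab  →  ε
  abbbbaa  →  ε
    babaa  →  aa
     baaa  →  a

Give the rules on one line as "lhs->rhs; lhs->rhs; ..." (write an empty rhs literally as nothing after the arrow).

  | abbaa => baaa => a
  | bbbbbba
  | abaa => a
  | babb => b

abb->ba; baa->; bab->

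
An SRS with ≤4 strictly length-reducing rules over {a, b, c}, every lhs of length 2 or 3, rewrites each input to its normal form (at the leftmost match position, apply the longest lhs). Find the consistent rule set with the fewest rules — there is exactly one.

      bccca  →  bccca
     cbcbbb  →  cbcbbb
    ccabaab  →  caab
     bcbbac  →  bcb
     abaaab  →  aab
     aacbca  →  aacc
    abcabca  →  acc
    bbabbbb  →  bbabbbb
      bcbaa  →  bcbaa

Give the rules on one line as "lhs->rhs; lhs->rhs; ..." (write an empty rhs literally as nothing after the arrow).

  | bccca
  | cbcbbb
  | ccabaab => caab
  | bcbbac => bcb

aba->; bac->; bca->c; cab->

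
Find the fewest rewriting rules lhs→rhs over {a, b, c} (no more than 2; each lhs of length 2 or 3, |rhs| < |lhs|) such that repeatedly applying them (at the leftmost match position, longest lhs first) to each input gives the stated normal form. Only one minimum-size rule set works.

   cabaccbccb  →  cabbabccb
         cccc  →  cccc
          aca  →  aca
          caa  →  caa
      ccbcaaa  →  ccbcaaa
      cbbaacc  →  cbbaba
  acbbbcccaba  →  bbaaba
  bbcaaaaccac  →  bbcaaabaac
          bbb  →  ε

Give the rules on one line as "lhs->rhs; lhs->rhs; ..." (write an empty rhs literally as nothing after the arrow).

acc->ba; bbb->

  | cabaccbccb => cabbabccb
  | cccc
  | aca
  | caa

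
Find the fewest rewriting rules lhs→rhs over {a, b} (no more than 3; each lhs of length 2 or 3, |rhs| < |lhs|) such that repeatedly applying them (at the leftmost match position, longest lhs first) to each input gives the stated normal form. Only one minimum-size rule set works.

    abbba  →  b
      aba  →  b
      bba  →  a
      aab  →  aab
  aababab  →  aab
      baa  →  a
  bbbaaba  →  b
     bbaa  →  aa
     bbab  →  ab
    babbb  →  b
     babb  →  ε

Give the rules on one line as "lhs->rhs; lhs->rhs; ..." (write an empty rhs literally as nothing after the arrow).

  | abbba => aba => b
  | aba => b
  | bba => a
  | aab

aba->b; ba->; bb->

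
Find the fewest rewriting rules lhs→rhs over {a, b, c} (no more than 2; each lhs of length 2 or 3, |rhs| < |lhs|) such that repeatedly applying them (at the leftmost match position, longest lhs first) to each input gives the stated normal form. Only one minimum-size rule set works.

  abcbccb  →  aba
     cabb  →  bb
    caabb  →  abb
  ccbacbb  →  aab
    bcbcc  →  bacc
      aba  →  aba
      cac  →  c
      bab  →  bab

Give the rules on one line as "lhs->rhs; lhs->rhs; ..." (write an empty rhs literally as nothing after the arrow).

  | abcbccb => abaccb => abaca => aba
  | cabb => bb
  | caabb => abb
  | ccbacbb => caacbb => acbb => aab

ca->; cb->a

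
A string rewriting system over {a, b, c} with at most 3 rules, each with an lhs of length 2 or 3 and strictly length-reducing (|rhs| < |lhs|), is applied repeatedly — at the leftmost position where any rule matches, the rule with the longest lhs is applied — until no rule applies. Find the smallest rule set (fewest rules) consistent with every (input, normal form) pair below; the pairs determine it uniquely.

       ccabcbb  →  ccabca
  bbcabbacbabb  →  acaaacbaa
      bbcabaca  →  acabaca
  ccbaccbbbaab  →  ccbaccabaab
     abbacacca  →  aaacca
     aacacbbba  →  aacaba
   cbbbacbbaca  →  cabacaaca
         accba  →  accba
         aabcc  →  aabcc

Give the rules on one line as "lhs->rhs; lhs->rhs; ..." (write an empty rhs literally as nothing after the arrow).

  | ccabcbb => ccabca
  | bbcabbacbabb => acabbacbabb => acaaacbabb => acaaacbaa
  | bbcabaca => acabaca
  | ccbaccbbbaab => ccbaccabaab

bb->a; cac->c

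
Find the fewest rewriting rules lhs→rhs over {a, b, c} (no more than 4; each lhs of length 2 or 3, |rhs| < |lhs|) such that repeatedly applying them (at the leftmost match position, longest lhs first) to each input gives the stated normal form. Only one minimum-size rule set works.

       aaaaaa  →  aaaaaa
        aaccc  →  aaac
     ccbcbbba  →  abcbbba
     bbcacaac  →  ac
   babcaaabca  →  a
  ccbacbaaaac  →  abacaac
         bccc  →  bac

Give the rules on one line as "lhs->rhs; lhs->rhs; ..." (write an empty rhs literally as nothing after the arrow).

  | aaaaaa
  | aaccc => aaac
  | ccbcbbba => abcbbba
  | bbcacaac => bcaac => ac

baa->; bca->; cc->a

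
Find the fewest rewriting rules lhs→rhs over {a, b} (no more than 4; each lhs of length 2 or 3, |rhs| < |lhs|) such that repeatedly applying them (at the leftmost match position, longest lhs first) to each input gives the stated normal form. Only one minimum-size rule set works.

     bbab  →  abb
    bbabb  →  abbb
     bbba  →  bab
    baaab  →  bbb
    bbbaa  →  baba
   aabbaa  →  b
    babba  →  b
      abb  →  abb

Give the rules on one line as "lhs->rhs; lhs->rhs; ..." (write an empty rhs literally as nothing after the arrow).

  | bbab => abb
  | bbabb => abbb
  | bbba => bab
  | baaab => bbb

aa->; aaa->b; aab->; bba->ab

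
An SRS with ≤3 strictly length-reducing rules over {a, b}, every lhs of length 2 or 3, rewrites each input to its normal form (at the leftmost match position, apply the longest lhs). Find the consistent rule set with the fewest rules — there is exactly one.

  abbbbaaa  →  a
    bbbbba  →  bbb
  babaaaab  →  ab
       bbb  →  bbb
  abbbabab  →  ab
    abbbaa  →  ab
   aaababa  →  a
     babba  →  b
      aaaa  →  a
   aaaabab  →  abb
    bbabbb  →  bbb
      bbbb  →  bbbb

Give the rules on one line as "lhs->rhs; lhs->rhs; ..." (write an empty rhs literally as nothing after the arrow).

aa->a; ba->b; bba->

  | abbbbaaa => abbaa => aa => a
  | bbbbba => bbb
  | babaaaab => bbaaaab => aaab => aab => ab
  | bbb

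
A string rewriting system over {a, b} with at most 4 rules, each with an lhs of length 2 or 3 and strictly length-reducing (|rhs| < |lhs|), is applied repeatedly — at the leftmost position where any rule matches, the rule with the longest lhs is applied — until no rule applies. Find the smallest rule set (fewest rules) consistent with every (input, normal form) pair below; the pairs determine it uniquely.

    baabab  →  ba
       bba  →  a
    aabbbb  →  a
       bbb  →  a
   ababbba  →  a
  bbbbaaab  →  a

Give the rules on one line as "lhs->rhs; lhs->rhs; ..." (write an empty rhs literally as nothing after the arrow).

  | baabab => babab => baab => bab => ba
  | bba => aa => a
  | aabbbb => abbbb => abbb => abb => ab => a
  | bbb => ab => a

aa->a; ab->a; bb->a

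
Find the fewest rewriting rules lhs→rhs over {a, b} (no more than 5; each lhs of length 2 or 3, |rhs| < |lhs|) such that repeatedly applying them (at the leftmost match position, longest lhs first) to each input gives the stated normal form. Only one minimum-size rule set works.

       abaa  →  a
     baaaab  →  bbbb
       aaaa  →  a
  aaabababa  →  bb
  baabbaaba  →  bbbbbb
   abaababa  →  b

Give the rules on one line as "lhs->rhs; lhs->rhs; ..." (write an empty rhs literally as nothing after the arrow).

aa->a; aba->; ba->b; baa->bb

  | abaa => a
  | baaaab => bbaab => bbbb
  | aaaa => aaa => aa => a
  | aaabababa => aabababa => abababa => baba => bba => bb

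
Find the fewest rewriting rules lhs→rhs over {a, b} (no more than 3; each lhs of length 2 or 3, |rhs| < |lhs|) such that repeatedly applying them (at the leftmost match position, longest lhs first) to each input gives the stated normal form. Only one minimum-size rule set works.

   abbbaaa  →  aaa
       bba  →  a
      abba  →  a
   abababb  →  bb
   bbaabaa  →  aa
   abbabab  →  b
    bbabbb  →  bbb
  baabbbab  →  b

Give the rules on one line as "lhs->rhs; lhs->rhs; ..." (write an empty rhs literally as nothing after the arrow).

ab->b; ba->a

  | abbbaaa => bbbaaa => bbaaa => baaa => aaa
  | bba => ba => a
  | abba => bba => ba => a
  | abababb => bababb => ababb => babb => abb => bb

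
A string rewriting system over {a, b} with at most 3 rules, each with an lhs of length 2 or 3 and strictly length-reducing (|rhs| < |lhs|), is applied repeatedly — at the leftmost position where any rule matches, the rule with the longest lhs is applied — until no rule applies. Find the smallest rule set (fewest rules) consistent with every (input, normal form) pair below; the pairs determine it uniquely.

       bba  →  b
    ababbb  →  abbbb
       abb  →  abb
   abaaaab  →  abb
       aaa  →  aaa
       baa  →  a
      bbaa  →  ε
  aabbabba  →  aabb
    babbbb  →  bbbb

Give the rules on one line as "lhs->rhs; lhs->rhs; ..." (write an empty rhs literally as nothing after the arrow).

aba->ab; ba->

  | bba => b
  | ababbb => abbbb
  | abb
  | abaaaab => abaaab => abaab => abab => abb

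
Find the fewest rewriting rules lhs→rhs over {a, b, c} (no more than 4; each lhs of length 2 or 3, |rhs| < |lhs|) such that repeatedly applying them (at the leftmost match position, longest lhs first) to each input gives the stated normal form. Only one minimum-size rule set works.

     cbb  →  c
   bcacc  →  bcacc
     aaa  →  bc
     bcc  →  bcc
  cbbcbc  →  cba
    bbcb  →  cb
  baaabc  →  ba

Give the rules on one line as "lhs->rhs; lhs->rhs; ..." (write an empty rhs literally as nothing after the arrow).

aaa->bc; bb->; cbc->ba

  | cbb => c
  | bcacc
  | aaa => bc
  | bcc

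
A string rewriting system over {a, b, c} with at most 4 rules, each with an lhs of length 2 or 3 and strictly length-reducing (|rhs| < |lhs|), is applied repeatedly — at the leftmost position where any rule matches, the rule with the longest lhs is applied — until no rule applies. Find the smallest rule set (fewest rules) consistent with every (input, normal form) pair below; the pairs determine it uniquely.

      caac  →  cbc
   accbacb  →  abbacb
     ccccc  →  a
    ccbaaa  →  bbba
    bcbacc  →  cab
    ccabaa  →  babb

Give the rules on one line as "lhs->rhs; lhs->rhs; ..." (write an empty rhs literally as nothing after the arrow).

  | caac => cbc
  | accbacb => abbacb
  | ccccc => bccc => bbc => a
  | ccbaaa => bbaaa => bbba

aa->b; bbc->a; bcb->c; cc->b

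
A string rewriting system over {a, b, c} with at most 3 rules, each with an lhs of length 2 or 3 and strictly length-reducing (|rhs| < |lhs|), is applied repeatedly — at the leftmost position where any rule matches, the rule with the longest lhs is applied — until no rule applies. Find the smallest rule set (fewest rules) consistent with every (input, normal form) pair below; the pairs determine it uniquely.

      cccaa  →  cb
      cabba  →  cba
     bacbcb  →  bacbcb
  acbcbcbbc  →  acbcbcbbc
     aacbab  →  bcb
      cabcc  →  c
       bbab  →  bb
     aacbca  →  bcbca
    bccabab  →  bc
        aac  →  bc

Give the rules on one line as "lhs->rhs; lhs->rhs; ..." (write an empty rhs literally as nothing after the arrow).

  | cccaa => ccaa => caa => cb
  | cabba => cba
  | bacbcb
  | acbcbcbbc

aa->b; ab->; cc->c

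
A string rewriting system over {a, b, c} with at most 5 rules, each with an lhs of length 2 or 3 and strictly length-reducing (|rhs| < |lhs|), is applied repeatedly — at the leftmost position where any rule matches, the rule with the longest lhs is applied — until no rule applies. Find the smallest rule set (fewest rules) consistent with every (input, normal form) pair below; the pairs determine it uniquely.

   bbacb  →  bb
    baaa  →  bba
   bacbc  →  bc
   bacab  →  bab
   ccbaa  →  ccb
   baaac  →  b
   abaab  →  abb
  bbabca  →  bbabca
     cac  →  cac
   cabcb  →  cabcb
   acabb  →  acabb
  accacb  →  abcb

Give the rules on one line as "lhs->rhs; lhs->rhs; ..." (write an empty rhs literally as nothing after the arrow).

aa->; aaa->ba; bac->aa; cca->b

  | bbacb => baab => bb
  | baaa => bba
  | bacbc => aabc => bc
  | bacab => aaab => bab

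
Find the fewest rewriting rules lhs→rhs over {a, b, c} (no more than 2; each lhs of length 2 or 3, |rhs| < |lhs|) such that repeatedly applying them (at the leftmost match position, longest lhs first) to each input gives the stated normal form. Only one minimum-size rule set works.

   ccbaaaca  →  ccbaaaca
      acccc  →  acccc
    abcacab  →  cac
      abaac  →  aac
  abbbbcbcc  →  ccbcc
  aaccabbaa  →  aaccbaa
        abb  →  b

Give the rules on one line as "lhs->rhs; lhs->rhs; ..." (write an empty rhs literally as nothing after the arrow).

ab->; bbb->c

  | ccbaaaca
  | acccc
  | abcacab => cacab => cac
  | abaac => aac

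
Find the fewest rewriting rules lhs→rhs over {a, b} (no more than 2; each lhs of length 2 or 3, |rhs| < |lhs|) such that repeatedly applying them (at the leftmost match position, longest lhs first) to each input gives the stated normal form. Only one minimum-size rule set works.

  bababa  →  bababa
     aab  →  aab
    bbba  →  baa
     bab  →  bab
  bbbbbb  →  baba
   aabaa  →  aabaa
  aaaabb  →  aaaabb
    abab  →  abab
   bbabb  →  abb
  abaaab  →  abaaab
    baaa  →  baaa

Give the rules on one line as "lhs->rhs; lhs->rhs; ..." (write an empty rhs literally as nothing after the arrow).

bba->a; bbb->ba

  | bababa
  | aab
  | bbba => baa
  | bab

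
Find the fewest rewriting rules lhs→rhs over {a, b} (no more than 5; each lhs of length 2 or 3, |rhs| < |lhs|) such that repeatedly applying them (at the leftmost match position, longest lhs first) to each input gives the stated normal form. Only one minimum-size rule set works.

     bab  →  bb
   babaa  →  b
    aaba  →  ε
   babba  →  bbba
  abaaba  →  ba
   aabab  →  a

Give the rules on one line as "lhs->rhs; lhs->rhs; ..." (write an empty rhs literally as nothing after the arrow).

  | bab => bb
  | babaa => bbaa => b
  | aaba => aa => ε
  | babba => bbba

aa->; aab->a; ab->b; baa->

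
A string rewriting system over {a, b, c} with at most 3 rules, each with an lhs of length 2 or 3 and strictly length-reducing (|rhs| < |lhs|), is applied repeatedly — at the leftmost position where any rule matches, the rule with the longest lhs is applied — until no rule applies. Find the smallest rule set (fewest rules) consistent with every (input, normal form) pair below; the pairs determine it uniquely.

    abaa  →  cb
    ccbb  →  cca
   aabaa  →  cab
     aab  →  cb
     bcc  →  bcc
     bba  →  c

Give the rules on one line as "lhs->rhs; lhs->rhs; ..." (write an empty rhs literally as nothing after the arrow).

aa->c; baa->ab; bb->a

  | abaa => aab => cb
  | ccbb => cca
  | aabaa => cbaa => cab
  | aab => cb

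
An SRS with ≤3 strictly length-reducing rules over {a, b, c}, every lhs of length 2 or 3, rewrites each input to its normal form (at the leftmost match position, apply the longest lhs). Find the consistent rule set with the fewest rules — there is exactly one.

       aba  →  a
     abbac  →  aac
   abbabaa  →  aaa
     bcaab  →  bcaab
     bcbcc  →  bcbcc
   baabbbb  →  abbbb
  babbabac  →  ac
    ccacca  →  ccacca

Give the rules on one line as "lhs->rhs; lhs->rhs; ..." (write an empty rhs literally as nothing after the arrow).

  | aba => a
  | abbac => aac
  | abbabaa => aabaa => aaa
  | bcaab

ba->; bba->a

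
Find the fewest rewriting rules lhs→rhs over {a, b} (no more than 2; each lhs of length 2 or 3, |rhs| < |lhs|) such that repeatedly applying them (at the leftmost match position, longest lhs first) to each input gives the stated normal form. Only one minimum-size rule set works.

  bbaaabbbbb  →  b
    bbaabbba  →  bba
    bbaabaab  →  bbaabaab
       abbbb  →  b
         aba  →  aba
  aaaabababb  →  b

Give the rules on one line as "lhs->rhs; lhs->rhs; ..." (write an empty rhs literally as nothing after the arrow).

  | bbaaabbbbb => bbaabbbbb => bbabbbbb => bbbbbbb => bbbb => b
  | bbaabbba => bbabbba => bbbbba => bba
  | bbaabaab
  | abbbb => bbbb => b

abb->bb; bbb->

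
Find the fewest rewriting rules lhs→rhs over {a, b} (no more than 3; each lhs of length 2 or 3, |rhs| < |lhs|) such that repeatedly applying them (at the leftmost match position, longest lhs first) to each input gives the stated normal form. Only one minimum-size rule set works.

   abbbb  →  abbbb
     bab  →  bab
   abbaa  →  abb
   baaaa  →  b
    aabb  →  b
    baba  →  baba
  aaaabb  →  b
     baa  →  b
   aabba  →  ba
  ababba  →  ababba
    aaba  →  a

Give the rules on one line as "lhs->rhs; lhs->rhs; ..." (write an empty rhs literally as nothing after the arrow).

aa->; aab->

  | abbbb
  | bab
  | abbaa => abb
  | baaaa => baa => b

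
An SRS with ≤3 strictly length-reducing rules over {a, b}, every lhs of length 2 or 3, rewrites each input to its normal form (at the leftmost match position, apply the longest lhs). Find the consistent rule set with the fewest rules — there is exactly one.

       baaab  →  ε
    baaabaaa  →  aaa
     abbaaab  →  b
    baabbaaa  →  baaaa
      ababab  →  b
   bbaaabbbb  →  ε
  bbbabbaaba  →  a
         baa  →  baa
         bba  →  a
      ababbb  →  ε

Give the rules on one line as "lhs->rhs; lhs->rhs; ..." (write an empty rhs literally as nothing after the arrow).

  | baaab => baab => bab => bb => ε
  | baaabaaa => baabaaa => babaaa => bbaaa => aaa
  | abbaaab => bbaaab => aaab => aab => ab => b
  | baabbaaa => babbaaa => bbbaaa => baaaa

ab->b; bb->; bbb->ba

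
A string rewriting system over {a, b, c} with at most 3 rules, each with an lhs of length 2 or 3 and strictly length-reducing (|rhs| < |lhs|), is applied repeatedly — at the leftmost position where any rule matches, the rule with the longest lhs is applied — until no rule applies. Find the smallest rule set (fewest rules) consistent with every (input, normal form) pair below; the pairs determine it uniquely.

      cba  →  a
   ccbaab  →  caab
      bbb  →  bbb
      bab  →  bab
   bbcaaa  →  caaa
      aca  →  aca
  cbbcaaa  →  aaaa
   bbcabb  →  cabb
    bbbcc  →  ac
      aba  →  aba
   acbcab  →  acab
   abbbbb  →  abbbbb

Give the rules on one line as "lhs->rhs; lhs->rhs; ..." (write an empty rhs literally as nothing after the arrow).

bbc->c; bc->a; cb->

  | cba => a
  | ccbaab => caab
  | bbb
  | bab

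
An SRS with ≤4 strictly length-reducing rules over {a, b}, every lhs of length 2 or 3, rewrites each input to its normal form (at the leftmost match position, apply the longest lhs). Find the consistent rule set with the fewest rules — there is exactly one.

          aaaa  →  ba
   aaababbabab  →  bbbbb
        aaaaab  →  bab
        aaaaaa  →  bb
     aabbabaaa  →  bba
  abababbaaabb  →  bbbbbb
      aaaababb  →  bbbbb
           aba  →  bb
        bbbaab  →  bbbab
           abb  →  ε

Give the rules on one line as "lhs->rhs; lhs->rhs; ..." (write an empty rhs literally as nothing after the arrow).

  | aaaa => ba
  | aaababbabab => bbabbabab => bbabab => bbbbb
  | aaaaab => baab => bab
  | aaaaaa => baaa => bb

aa->a; aaa->b; aba->bb; abb->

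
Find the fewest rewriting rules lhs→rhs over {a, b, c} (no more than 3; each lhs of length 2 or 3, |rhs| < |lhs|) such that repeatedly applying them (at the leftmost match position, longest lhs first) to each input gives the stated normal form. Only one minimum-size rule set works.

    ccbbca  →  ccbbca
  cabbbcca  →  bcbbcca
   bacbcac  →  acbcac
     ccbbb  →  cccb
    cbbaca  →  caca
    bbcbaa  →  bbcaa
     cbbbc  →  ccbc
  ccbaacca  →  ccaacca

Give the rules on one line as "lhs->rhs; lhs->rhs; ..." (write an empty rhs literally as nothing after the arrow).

  | ccbbca
  | cabbbcca => bcbbcca
  | bacbcac => acbcac
  | ccbbb => cccb

ba->a; bbb->cb; cab->bc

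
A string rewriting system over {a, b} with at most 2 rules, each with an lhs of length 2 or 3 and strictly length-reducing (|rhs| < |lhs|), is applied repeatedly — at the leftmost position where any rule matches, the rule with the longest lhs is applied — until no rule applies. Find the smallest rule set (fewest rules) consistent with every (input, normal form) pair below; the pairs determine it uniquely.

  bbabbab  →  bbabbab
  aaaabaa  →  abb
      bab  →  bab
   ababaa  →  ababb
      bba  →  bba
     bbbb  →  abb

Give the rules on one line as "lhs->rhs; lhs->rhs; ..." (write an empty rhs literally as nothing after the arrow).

aa->b; bbb->ab

  | bbabbab
  | aaaabaa => baabaa => bbbaa => abaa => abb
  | bab
  | ababaa => ababb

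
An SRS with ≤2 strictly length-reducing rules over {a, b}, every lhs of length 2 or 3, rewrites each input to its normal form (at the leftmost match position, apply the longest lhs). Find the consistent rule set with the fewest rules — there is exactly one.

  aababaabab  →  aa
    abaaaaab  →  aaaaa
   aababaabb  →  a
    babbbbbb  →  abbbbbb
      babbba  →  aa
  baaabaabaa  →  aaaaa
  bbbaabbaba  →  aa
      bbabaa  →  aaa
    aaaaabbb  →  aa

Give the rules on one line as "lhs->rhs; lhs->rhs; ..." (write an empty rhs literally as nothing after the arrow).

aab->a; ba->a

  | aababaabab => aabaabab => aaabab => aaab => aa
  | abaaaaab => aaaaaab => aaaaa
  | aababaabb => aabaabb => aaabb => aab => a
  | babbbbbb => abbbbbb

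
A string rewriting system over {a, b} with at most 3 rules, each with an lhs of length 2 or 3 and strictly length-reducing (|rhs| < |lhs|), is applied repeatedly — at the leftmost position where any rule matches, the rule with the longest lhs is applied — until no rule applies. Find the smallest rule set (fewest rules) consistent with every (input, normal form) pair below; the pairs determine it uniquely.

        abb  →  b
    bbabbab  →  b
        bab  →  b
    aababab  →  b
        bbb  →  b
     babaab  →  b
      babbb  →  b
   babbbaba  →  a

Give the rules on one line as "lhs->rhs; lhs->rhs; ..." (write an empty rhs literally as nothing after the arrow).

ab->b; ba->a; bb->b

  | abb => bb => b
  | bbabbab => babbab => abbab => bbab => bab => ab => b
  | bab => ab => b
  | aababab => ababab => babab => abab => bab => ab => b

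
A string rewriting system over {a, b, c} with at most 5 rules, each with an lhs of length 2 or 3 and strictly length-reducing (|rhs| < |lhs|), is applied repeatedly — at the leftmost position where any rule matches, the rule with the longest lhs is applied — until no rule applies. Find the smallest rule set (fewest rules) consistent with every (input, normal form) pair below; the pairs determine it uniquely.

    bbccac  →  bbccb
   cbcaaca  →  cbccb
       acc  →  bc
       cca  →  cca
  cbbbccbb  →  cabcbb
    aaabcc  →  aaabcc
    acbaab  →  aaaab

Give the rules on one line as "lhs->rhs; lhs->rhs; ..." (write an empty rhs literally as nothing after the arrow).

  | bbccac => bbccb
  | cbcaaca => cbcaba => cbccb
  | acc => bc
  | cca

aba->cb; ac->b; acb->aa; bbb->aa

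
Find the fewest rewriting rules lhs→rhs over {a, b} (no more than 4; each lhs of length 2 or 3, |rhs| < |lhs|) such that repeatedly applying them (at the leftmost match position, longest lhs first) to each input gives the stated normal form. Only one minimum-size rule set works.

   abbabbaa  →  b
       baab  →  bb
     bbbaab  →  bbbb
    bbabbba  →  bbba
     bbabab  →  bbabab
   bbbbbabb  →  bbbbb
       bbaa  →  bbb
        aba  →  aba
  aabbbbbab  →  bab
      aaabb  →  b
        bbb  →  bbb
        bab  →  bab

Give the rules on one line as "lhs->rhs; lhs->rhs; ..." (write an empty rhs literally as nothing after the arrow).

  | abbabbaa => abbaa => aa => b
  | baab => baa => bb
  | bbbaab => bbbaa => bbbb
  | bbabbba => bbba

aa->b; aab->aa; abb->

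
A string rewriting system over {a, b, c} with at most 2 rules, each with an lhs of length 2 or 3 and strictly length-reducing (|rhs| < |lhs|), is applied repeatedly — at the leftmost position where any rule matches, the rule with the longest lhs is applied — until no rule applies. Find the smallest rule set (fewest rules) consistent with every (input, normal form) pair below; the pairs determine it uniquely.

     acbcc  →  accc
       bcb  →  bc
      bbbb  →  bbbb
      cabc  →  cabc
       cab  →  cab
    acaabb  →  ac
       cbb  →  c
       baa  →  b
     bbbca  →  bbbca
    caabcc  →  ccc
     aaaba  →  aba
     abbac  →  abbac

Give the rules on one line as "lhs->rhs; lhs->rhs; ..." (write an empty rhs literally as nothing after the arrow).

aa->; cb->c

  | acbcc => accc
  | bcb => bc
  | bbbb
  | cabc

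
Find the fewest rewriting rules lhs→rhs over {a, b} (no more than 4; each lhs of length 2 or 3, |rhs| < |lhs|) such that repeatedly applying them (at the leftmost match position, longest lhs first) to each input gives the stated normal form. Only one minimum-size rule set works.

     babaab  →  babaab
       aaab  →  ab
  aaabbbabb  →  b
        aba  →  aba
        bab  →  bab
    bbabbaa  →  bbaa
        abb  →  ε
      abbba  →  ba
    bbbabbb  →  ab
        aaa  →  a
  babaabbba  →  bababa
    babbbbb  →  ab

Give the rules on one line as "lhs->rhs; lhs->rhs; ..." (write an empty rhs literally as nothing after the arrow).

aaa->a; abb->; bbb->a

  | babaab
  | aaab => ab
  | aaabbbabb => abbbabb => babb => b
  | aba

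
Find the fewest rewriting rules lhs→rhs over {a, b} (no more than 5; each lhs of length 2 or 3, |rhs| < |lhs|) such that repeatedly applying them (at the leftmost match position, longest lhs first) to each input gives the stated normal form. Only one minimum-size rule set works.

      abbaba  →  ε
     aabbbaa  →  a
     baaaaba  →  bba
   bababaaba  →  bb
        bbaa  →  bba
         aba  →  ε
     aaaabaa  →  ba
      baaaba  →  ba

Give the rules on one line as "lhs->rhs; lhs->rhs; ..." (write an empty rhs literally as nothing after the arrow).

aa->a; aaa->ab; aba->; abb->a

  | abbaba => aaba => aba => ε
  | aabbbaa => abbbaa => abaa => a
  | baaaaba => bababa => bba
  | bababaaba => bbaaba => bbaba => bb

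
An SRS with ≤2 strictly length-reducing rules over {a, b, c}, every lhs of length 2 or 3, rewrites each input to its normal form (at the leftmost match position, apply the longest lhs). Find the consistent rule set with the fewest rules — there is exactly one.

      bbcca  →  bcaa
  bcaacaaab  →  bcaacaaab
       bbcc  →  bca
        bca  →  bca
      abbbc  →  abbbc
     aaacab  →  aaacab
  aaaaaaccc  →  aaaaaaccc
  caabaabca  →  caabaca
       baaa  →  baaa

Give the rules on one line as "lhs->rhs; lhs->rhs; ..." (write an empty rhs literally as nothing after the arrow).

  | bbcca => bcaa
  | bcaacaaab
  | bbcc => bca
  | bca

abc->c; bcc->ca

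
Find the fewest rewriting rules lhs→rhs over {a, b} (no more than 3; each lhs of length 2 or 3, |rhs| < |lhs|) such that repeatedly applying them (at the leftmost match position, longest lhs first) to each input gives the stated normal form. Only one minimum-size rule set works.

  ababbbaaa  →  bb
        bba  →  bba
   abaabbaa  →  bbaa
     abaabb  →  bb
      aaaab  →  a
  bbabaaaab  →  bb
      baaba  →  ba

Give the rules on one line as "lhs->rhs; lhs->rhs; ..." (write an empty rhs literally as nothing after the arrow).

  | ababbbaaa => aabbbaaa => bbaaa => bb
  | bba
  | abaabbaa => aaabbaa => bbaa
  | abaabb => aaabb => bb

aaa->; aab->; ab->a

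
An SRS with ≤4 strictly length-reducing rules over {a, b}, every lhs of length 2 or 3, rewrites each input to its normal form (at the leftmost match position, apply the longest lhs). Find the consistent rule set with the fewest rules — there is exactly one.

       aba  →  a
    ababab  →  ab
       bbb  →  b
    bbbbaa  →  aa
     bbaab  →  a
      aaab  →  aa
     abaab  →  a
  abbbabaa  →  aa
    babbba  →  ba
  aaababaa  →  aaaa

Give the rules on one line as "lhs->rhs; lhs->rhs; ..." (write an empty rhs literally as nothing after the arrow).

aab->a; aba->a; bb->

  | aba => a
  | ababab => abab => ab
  | bbb => b
  | bbbbaa => bbaa => aa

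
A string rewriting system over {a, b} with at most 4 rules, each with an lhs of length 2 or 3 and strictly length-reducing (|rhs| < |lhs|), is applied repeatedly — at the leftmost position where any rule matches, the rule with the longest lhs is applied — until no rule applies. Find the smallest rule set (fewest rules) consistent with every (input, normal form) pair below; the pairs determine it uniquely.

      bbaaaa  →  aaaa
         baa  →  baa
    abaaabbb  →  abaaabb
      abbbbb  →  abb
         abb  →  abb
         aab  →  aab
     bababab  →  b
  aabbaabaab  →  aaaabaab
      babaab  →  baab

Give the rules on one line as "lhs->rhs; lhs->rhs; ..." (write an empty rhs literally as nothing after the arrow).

  | bbaaaa => aaaa
  | baa
  | abaaabbb => abaaabb
  | abbbbb => abbbb => abbb => abb

bab->b; bba->a; bbb->bb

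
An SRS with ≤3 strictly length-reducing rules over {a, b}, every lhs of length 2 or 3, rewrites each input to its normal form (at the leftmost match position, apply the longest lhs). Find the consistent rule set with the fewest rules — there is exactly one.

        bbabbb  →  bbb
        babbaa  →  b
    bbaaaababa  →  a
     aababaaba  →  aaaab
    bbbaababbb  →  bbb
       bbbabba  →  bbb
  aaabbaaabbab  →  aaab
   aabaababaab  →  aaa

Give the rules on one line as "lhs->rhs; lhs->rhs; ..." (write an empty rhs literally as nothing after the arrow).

ba->b; bab->

  | bbabbb => bbb
  | babbaa => baa => ba => b
  | bbaaaababa => bbaaababa => bbaababa => bbababa => baba => a
  | aababaaba => aaaaba => aaaab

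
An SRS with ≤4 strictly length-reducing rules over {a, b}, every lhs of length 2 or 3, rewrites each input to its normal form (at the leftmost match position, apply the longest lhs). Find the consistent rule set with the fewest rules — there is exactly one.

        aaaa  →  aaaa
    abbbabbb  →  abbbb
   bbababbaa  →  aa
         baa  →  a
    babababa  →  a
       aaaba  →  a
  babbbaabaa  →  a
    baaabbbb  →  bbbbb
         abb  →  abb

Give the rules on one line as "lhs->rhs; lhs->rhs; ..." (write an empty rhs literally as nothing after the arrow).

aab->bb; ba->a; baa->a; bba->

  | aaaa
  | abbbabbb => abbbb
  | bbababbaa => babbaa => abbaa => aa
  | baa => a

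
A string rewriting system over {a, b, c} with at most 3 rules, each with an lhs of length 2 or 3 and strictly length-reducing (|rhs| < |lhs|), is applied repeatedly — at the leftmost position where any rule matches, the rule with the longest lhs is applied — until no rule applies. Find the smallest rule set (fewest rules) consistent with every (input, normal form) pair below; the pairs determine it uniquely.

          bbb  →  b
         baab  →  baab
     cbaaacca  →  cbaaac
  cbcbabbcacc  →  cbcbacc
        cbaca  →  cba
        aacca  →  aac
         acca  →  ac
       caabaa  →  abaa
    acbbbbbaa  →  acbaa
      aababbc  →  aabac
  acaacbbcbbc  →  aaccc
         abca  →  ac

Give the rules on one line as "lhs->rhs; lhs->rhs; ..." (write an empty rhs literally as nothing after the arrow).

  | bbb => b
  | baab
  | cbaaacca => cbaaac
  | cbcbabbcacc => cbcbacacc => cbcbacc

bb->; bca->c; ca->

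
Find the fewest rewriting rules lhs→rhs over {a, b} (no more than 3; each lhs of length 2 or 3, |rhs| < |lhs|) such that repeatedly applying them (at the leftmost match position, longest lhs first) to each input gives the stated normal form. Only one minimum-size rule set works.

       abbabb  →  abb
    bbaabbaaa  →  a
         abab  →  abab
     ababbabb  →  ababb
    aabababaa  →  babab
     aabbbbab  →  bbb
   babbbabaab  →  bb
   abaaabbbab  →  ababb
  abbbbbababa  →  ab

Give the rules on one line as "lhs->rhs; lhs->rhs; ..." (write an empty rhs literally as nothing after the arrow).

  | abbabb => abb
  | bbaabbaaa => abbaaa => aaa => a
  | abab
  | ababbabb => ababb

aa->; bba->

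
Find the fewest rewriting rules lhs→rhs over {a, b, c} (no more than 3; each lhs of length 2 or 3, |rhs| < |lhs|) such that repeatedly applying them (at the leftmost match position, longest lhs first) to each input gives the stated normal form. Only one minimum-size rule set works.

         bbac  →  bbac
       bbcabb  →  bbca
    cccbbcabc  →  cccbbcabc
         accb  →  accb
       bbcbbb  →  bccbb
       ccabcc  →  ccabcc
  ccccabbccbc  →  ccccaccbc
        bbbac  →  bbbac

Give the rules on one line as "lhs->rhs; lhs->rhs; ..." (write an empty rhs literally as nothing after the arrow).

  | bbac
  | bbcabb => bbca
  | cccbbcabc
  | accb

abb->a; bcb->cc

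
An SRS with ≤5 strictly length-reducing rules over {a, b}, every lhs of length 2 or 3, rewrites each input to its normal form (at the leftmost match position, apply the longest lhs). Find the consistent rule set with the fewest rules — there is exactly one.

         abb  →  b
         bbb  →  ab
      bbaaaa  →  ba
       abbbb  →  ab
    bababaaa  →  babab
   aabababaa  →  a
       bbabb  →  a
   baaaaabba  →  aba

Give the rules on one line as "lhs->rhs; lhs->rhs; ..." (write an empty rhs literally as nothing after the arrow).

aa->b; aaa->; bb->a; bba->ba

  | abb => aa => b
  | bbb => ab
  | bbaaaa => baaaa => ba
  | abbbb => aabb => bbb => ab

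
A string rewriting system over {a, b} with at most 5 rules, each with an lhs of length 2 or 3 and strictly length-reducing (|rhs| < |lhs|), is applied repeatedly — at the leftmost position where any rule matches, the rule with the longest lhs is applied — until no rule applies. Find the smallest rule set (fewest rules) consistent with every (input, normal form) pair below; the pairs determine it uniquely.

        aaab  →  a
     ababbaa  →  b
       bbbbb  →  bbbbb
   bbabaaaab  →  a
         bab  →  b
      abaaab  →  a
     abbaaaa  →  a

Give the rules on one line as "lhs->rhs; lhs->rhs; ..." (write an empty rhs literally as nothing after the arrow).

aa->a; ab->a; aba->b; ba->

  | aaab => aab => ab => a
  | ababbaa => bbbaa => bba => b
  | bbbbb
  | bbabaaaab => bbaaaab => baaab => aab => ab => a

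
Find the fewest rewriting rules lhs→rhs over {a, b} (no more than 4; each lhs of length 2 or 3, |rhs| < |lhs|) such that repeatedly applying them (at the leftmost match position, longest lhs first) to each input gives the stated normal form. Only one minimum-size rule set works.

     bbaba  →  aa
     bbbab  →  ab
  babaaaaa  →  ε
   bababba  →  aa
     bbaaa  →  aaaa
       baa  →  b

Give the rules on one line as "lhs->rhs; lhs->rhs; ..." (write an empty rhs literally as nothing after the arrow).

ba->; baa->b; bb->a

  | bbaba => aaba => aa
  | bbbab => abab => ab
  | babaaaaa => baaaaa => baaa => ba => ε
  | bababba => babba => bba => aa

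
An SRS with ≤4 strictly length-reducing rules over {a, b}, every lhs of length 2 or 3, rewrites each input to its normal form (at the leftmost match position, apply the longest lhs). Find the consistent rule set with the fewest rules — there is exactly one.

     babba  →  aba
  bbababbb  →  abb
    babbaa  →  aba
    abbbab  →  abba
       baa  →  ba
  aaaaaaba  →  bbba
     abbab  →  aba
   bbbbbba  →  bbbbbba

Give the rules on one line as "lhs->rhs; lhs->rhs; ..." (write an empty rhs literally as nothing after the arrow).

aa->a; aaa->b; bab->a

  | babba => aba
  | bbababbb => baabbb => babbb => abb
  | babbaa => abaa => aba
  | abbbab => abba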